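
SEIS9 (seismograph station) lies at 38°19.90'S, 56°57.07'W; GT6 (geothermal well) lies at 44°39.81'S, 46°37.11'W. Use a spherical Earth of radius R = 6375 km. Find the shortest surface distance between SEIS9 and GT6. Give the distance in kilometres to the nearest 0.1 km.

SEIS9: φ = -38.33167°, λ = -56.95117°
GT6: φ = -44.66350°, λ = -46.61850°
Δφ = -6.3318°,  Δλ = 10.3327°
a = sin²(Δφ/2) + cos φ₁ cos φ₂ sin²(Δλ/2) = 0.007574
c = 2·arcsin(√a) = 0.174278 rad = 9.9854°
d = R·c = 6375 × 0.174278 = 1111.0 km

1111.0 km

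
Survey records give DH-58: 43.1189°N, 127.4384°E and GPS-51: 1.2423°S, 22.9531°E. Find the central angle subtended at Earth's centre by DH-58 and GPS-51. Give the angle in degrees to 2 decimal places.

Δφ = -44.3612°,  Δλ = -104.4853°
a = sin²(Δφ/2) + cos φ₁ cos φ₂ sin²(Δλ/2) = 0.598678
c = 2·arcsin(√a) = 1.769457 rad = 101.3824°

101.38°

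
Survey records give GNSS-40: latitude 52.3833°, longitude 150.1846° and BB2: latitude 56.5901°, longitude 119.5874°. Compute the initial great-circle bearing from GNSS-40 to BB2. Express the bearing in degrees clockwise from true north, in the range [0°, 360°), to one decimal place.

295.6°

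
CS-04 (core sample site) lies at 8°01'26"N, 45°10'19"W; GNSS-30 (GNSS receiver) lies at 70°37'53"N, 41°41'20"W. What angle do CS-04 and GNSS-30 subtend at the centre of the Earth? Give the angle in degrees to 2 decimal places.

62.65°

CS-04: φ = +8.02389°, λ = -45.17194°
GNSS-30: φ = +70.63139°, λ = -41.68889°
Δφ = 62.6075°,  Δλ = 3.4831°
a = sin²(Δφ/2) + cos φ₁ cos φ₂ sin²(Δλ/2) = 0.270262
c = 2·arcsin(√a) = 1.093390 rad = 62.6466°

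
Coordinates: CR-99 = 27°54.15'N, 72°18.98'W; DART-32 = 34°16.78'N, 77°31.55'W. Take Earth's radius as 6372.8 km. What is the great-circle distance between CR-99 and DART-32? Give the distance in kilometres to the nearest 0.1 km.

865.3 km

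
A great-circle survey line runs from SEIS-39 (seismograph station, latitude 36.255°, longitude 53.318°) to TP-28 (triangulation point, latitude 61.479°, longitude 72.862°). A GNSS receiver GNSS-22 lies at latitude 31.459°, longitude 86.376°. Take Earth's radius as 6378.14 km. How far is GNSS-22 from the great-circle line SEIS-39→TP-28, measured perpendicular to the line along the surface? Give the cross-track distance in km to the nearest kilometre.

δ₁₃ = central angle SEIS-39→GNSS-22 = 0.483988 rad  (haversine)
θ₁₃ = bearing SEIS-39→GNSS-22 = 90.240°,  θ₁₂ = bearing SEIS-39→TP-28 = 19.851°
dₓₜ = R·arcsin(sin δ₁₃ · sin(θ₁₃ − θ₁₂)) = 6378.14·arcsin(0.46531·sin(70.388°)) = 2893.940 km
|dₓₜ| = 2893.940 km

2894 km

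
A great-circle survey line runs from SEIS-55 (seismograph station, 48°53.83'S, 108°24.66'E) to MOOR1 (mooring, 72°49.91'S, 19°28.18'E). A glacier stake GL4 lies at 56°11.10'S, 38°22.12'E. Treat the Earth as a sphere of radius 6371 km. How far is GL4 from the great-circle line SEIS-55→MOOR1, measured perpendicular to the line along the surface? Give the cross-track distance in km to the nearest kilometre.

1945 km

SEIS-55: φ = -48.89717°, λ = +108.41100°
MOOR1: φ = -72.83183°, λ = +19.46967°
GL4: φ = -56.18500°, λ = +38.36867°
δ₁₃ = central angle SEIS-55→GL4 = 0.721312 rad  (haversine)
θ₁₃ = bearing SEIS-55→GL4 = 232.384°,  θ₁₂ = bearing SEIS-55→MOOR1 = 205.312°
dₓₜ = R·arcsin(sin δ₁₃ · sin(θ₁₃ − θ₁₂)) = 6371·arcsin(0.66037·sin(27.072°)) = 1944.813 km
|dₓₜ| = 1944.813 km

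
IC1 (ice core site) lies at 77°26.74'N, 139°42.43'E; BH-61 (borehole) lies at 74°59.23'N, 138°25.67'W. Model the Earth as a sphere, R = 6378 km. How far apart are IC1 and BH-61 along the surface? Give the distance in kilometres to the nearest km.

2010 km

IC1: φ = +77.44567°, λ = +139.70717°
BH-61: φ = +74.98717°, λ = -138.42783°
Δφ = -2.4585°,  Δλ = 81.8650°
a = sin²(Δφ/2) + cos φ₁ cos φ₂ sin²(Δλ/2) = 0.024629
c = 2·arcsin(√a) = 0.315176 rad = 18.0583°
d = R·c = 6378 × 0.315176 = 2010.2 km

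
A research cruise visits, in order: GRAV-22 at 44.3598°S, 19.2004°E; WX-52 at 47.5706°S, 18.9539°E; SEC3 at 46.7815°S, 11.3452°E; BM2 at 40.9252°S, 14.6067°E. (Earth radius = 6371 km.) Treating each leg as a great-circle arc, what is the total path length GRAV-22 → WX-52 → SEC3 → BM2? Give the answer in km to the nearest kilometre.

1641 km

GRAV-22→WX-52: c = 0.056119 rad, d = 357.53 km
WX-52→SEC3: c = 0.091275 rad, d = 581.51 km
SEC3→BM2: c = 0.110120 rad, d = 701.58 km
Total = 357.53 + 581.51 + 701.58 = 1640.62 km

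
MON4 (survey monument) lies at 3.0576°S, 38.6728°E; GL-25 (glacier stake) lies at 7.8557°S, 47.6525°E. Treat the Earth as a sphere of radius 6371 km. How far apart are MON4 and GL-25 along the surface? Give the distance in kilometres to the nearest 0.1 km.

1127.8 km

Δφ = -4.7981°,  Δλ = 8.9797°
a = sin²(Δφ/2) + cos φ₁ cos φ₂ sin²(Δλ/2) = 0.007814
c = 2·arcsin(√a) = 0.177027 rad = 10.1429°
d = R·c = 6371 × 0.177027 = 1127.8 km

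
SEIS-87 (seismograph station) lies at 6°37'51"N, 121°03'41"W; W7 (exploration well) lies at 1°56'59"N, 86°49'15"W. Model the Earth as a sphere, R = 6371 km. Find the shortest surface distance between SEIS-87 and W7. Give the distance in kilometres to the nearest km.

3831 km

SEIS-87: φ = +6.63083°, λ = -121.06139°
W7: φ = +1.94972°, λ = -86.82083°
Δφ = -4.6811°,  Δλ = 34.2406°
a = sin²(Δφ/2) + cos φ₁ cos φ₂ sin²(Δλ/2) = 0.087697
c = 2·arcsin(√a) = 0.601291 rad = 34.4514°
d = R·c = 6371 × 0.601291 = 3830.8 km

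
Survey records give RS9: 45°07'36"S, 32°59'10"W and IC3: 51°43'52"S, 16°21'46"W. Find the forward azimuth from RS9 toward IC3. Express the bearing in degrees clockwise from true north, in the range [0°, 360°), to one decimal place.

127.0°

RS9: φ = -45.12667°, λ = -32.98611°
IC3: φ = -51.73111°, λ = -16.36278°
Δλ = 16.6233°
y = sin Δλ · cos φ₂ = 0.177184
x = cos φ₁ sin φ₂ − sin φ₁ cos φ₂ cos Δλ = -0.133358
θ = atan2(y, x) = 126.9671° → 126.9671° (mod 360°)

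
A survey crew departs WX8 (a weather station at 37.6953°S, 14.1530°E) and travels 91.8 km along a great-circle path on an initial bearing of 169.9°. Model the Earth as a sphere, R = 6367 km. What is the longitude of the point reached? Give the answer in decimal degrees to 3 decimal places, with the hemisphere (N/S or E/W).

14.338°E

δ = d/R = 91.8/6367 = 0.014418 rad
φ₂ = arcsin(sin φ₁ cos δ + cos φ₁ sin δ cos θ)
   = arcsin(-0.61146·0.99990 + 0.79127·0.01442·-0.98450) = -38.50845°
λ₂ = λ₁ + atan2(sin θ sin δ cos φ₁, cos δ − sin φ₁ sin φ₂) = 14.33813°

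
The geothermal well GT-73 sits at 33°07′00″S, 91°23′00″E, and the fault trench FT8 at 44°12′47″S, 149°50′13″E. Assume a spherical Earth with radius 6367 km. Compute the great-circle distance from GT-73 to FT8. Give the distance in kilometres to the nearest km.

5108 km

GT-73: φ = -33.11667°, λ = +91.38333°
FT8: φ = -44.21306°, λ = +149.83694°
Δφ = -11.0964°,  Δλ = 58.4536°
a = sin²(Δφ/2) + cos φ₁ cos φ₂ sin²(Δλ/2) = 0.152468
c = 2·arcsin(√a) = 0.802287 rad = 45.9677°
d = R·c = 6367 × 0.802287 = 5108.2 km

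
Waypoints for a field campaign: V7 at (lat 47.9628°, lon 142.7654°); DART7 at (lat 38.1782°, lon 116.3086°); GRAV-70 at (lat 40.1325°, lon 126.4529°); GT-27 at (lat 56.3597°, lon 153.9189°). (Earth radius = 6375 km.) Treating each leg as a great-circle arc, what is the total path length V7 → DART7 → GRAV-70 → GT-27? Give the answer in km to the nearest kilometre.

V7→DART7: c = 0.375495 rad, d = 2393.78 km
DART7→GRAV-70: c = 0.141377 rad, d = 901.28 km
GRAV-70→GT-27: c = 0.421635 rad, d = 2687.92 km
Total = 2393.78 + 901.28 + 2687.92 = 5982.98 km

5983 km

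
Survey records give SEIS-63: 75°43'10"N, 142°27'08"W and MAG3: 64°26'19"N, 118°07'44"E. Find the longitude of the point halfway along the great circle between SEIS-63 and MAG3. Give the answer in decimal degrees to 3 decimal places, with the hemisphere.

150.018°E

SEIS-63: φ = +75.71944°, λ = -142.45222°
MAG3: φ = +64.43861°, λ = +118.12889°
Bx = cos φ₂ cos Δλ = -0.070612,  By = cos φ₂ sin Δλ = -0.425661
φₘ = atan2(sin φ₁ + sin φ₂, √((cos φ₁ + Bx)² + By²)) = 76.17062°
λₘ = λ₁ + atan2(By, cos φ₁ + Bx) = 150.01833°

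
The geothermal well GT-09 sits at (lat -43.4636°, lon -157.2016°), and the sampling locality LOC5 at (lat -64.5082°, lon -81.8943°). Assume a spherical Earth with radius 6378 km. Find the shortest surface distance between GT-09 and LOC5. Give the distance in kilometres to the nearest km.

Δφ = -21.0446°,  Δλ = 75.3073°
a = sin²(Δφ/2) + cos φ₁ cos φ₂ sin²(Δλ/2) = 0.149923
c = 2·arcsin(√a) = 0.795183 rad = 45.5606°
d = R·c = 6378 × 0.795183 = 5071.7 km

5072 km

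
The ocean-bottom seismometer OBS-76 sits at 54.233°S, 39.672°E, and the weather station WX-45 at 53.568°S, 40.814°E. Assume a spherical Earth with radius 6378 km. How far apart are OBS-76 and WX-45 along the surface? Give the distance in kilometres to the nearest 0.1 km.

105.3 km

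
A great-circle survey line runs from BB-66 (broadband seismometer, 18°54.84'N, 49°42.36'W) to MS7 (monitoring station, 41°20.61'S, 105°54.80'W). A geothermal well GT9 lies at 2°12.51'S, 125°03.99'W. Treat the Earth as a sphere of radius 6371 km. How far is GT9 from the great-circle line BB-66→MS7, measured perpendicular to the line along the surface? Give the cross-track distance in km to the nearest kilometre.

BB-66: φ = +18.91400°, λ = -49.70600°
MS7: φ = -41.34350°, λ = -105.91333°
GT9: φ = -2.20850°, λ = -125.06650°
δ₁₃ = central angle BB-66→GT9 = 1.342394 rad  (haversine)
θ₁₃ = bearing BB-66→GT9 = 263.023°,  θ₁₂ = bearing BB-66→MS7 = 219.375°
dₓₜ = R·arcsin(sin δ₁₃ · sin(θ₁₃ − θ₁₂)) = 6371·arcsin(0.97403·sin(43.648°)) = 4697.411 km
|dₓₜ| = 4697.411 km

4697 km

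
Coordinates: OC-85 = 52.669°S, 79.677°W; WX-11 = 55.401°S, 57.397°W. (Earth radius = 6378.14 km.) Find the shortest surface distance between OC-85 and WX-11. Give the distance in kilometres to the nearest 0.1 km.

Δφ = -2.7320°,  Δλ = 22.2800°
a = sin²(Δφ/2) + cos φ₁ cos φ₂ sin²(Δλ/2) = 0.013422
c = 2·arcsin(√a) = 0.232230 rad = 13.3058°
d = R·c = 6378.14 × 0.232230 = 1481.2 km

1481.2 km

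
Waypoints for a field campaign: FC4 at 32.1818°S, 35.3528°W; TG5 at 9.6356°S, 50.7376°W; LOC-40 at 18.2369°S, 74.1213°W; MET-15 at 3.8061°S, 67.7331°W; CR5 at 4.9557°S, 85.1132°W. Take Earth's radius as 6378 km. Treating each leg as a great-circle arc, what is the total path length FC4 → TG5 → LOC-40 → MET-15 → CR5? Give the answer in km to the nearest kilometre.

FC4→TG5: c = 0.465338 rad, d = 2967.93 km
TG5→LOC-40: c = 0.423037 rad, d = 2698.13 km
LOC-40→MET-15: c = 0.274484 rad, d = 1750.66 km
MET-15→CR5: c = 0.303107 rad, d = 1933.21 km
Total = 2967.93 + 2698.13 + 1750.66 + 1933.21 = 9349.93 km

9350 km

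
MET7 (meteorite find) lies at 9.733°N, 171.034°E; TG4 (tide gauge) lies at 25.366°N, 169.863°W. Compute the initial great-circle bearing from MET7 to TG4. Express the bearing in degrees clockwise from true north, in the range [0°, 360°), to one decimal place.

Δλ = 19.1030°
y = sin Δλ · cos φ₂ = 0.295715
x = cos φ₁ sin φ₂ − sin φ₁ cos φ₂ cos Δλ = 0.277887
θ = atan2(y, x) = 46.7803° → 46.7803° (mod 360°)

46.8°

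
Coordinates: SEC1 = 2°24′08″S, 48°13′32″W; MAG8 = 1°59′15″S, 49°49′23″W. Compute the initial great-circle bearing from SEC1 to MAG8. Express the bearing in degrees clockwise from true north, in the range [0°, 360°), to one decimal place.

284.5°

SEC1: φ = -2.40222°, λ = -48.22556°
MAG8: φ = -1.98750°, λ = -49.82306°
Δλ = -1.5975°
y = sin Δλ · cos φ₂ = -0.027861
x = cos φ₁ sin φ₂ − sin φ₁ cos φ₂ cos Δλ = 0.007222
θ = atan2(y, x) = -75.4682° → 284.5318° (mod 360°)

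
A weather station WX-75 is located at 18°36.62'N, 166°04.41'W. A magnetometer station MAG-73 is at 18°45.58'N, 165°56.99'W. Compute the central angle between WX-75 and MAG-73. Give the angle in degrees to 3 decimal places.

WX-75: φ = +18.61033°, λ = -166.07350°
MAG-73: φ = +18.75967°, λ = -165.94983°
Δφ = 0.1493°,  Δλ = 0.1237°
a = sin²(Δφ/2) + cos φ₁ cos φ₂ sin²(Δλ/2) = 0.000003
c = 2·arcsin(√a) = 0.003313 rad = 0.1898°

0.190°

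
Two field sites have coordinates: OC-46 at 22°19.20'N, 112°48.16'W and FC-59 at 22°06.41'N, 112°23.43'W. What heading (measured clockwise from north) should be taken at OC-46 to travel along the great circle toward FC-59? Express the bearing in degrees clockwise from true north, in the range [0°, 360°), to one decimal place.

119.1°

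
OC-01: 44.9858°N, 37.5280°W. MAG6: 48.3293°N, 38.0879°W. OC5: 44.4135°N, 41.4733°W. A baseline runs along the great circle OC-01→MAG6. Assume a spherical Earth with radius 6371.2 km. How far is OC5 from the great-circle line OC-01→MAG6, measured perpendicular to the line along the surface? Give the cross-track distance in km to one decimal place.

317.5 km

δ₁₃ = central angle OC-01→OC5 = 0.049948 rad  (haversine)
θ₁₃ = bearing OC-01→OC5 = 259.858°,  θ₁₂ = bearing OC-01→MAG6 = 353.646°
dₓₜ = R·arcsin(sin δ₁₃ · sin(θ₁₃ − θ₁₂)) = 6371.2·arcsin(0.04993·sin(-93.788°)) = -317.534 km
|dₓₜ| = 317.534 km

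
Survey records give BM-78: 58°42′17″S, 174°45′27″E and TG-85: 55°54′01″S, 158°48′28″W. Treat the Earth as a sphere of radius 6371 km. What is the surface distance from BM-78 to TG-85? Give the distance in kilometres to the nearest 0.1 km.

1607.1 km

BM-78: φ = -58.70472°, λ = +174.75750°
TG-85: φ = -55.90028°, λ = -158.80778°
Δφ = 2.8044°,  Δλ = 26.4347°
a = sin²(Δφ/2) + cos φ₁ cos φ₂ sin²(Δλ/2) = 0.015824
c = 2·arcsin(√a) = 0.252252 rad = 14.4530°
d = R·c = 6371 × 0.252252 = 1607.1 km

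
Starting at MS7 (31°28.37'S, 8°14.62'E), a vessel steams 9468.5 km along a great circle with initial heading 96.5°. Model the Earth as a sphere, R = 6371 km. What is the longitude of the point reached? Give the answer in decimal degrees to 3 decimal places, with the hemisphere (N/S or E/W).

97.481°E

MS7: φ = -31.47283°, λ = +8.24367°
δ = d/R = 9468.5/6371 = 1.486187 rad
φ₂ = arcsin(sin φ₁ cos δ + cos φ₁ sin δ cos θ)
   = arcsin(-0.52209·0.08451 + 0.85289·0.99642·-0.11320) = -8.06668°
λ₂ = λ₁ + atan2(sin θ sin δ cos φ₁, cos δ − sin φ₁ sin φ₂) = 97.48068°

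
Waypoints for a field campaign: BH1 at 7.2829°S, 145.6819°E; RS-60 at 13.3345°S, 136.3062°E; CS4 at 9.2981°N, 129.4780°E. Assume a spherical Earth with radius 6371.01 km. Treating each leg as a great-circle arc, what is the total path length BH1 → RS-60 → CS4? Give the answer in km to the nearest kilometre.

3853 km

BH1→RS-60: c = 0.192475 rad, d = 1226.26 km
RS-60→CS4: c = 0.412353 rad, d = 2627.10 km
Total = 1226.26 + 2627.10 = 3853.37 km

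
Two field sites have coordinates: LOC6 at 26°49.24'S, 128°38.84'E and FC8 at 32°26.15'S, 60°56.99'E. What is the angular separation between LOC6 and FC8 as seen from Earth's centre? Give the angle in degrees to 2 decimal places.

58.14°

LOC6: φ = -26.82067°, λ = +128.64733°
FC8: φ = -32.43583°, λ = +60.94983°
Δφ = -5.6152°,  Δλ = -67.6975°
a = sin²(Δφ/2) + cos φ₁ cos φ₂ sin²(Δλ/2) = 0.236080
c = 2·arcsin(√a) = 1.014742 rad = 58.1404°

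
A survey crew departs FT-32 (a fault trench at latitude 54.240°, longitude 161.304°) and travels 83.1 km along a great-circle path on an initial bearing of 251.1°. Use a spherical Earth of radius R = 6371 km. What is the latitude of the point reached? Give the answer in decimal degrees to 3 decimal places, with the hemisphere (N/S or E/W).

53.992°N

δ = d/R = 83.1/6371 = 0.013043 rad
φ₂ = arcsin(sin φ₁ cos δ + cos φ₁ sin δ cos θ)
   = arcsin(0.81147·0.99991 + 0.58439·0.01304·-0.32392) = 53.99191°
λ₂ = λ₁ + atan2(sin θ sin δ cos φ₁, cos δ − sin φ₁ sin φ₂) = 160.10128°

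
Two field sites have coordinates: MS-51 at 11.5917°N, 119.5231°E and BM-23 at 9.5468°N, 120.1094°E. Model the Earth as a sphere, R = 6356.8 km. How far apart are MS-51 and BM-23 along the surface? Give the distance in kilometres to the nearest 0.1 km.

235.7 km

Δφ = -2.0449°,  Δλ = 0.5863°
a = sin²(Δφ/2) + cos φ₁ cos φ₂ sin²(Δλ/2) = 0.000344
c = 2·arcsin(√a) = 0.037081 rad = 2.1246°
d = R·c = 6356.8 × 0.037081 = 235.7 km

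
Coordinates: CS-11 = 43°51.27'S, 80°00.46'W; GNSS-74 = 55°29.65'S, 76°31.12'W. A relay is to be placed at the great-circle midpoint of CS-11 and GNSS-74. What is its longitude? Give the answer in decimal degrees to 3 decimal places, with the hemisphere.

CS-11: φ = -43.85450°, λ = -80.00767°
GNSS-74: φ = -55.49417°, λ = -76.51867°
Bx = cos φ₂ cos Δλ = 0.565440,  By = cos φ₂ sin Δλ = 0.034475
φₘ = atan2(sin φ₁ + sin φ₂, √((cos φ₁ + Bx)² + By²)) = -49.68725°
λₘ = λ₁ + atan2(By, cos φ₁ + Bx) = -78.47271°

78.473°W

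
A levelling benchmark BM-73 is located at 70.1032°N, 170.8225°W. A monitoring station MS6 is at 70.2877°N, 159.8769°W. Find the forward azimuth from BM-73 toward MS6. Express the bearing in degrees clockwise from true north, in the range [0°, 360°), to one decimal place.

Δλ = 10.9456°
y = sin Δλ · cos φ₂ = 0.064045
x = cos φ₁ sin φ₂ − sin φ₁ cos φ₂ cos Δλ = 0.008990
θ = atan2(y, x) = 82.0096° → 82.0096° (mod 360°)

82.0°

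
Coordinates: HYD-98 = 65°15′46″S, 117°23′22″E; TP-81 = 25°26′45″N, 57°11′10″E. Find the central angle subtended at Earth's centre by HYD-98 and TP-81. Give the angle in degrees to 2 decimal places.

101.68°

HYD-98: φ = -65.26278°, λ = +117.38944°
TP-81: φ = +25.44583°, λ = +57.18611°
Δφ = 90.7086°,  Δλ = -60.2033°
a = sin²(Δφ/2) + cos φ₁ cos φ₂ sin²(Δλ/2) = 0.601231
c = 2·arcsin(√a) = 1.774667 rad = 101.6809°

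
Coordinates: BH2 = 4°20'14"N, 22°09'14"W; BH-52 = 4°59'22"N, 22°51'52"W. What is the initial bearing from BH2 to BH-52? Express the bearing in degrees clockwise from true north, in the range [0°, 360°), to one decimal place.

312.7°

BH2: φ = +4.33722°, λ = -22.15389°
BH-52: φ = +4.98944°, λ = -22.86444°
Δλ = -0.7106°
y = sin Δλ · cos φ₂ = -0.012354
x = cos φ₁ sin φ₂ − sin φ₁ cos φ₂ cos Δλ = 0.011389
θ = atan2(y, x) = -47.3280° → 312.6720° (mod 360°)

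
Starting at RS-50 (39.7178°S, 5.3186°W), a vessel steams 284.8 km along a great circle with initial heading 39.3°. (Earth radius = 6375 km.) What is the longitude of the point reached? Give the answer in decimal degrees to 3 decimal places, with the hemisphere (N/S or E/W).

3.269°W

δ = d/R = 284.8/6375 = 0.044675 rad
φ₂ = arcsin(sin φ₁ cos δ + cos φ₁ sin δ cos θ)
   = arcsin(-0.63901·0.99900 + 0.76920·0.04466·0.77384) = -37.71876°
λ₂ = λ₁ + atan2(sin θ sin δ cos φ₁, cos δ − sin φ₁ sin φ₂) = -3.26930°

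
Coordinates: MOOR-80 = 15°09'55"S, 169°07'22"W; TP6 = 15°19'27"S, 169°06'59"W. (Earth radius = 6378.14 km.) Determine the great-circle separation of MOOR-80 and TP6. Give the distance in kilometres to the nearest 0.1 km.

MOOR-80: φ = -15.16528°, λ = -169.12278°
TP6: φ = -15.32417°, λ = -169.11639°
Δφ = -0.1589°,  Δλ = 0.0064°
a = sin²(Δφ/2) + cos φ₁ cos φ₂ sin²(Δλ/2) = 0.000002
c = 2·arcsin(√a) = 0.002775 rad = 0.1590°
d = R·c = 6378.14 × 0.002775 = 17.7 km

17.7 km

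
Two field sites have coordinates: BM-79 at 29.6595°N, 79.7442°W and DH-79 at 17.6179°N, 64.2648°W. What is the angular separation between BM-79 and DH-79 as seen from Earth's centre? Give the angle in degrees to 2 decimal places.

18.57°

Δφ = -12.0416°,  Δλ = 15.4794°
a = sin²(Δφ/2) + cos φ₁ cos φ₂ sin²(Δλ/2) = 0.026023
c = 2·arcsin(√a) = 0.324049 rad = 18.5667°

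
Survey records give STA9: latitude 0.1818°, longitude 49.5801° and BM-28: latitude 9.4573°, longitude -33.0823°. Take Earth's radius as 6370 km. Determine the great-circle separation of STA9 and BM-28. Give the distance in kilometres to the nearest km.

Δφ = 9.2755°,  Δλ = -82.6624°
a = sin²(Δφ/2) + cos φ₁ cos φ₂ sin²(Δλ/2) = 0.436750
c = 2·arcsin(√a) = 1.443956 rad = 82.7326°
d = R·c = 6370 × 1.443956 = 9198.0 km

9198 km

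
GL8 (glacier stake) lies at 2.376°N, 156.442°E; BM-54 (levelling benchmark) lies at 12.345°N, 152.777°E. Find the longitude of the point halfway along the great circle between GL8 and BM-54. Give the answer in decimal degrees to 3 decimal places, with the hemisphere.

154.630°E

Bx = cos φ₂ cos Δλ = 0.974880,  By = cos φ₂ sin Δλ = -0.062445
φₘ = atan2(sin φ₁ + sin φ₂, √((cos φ₁ + Bx)² + By²)) = 7.36422°
λₘ = λ₁ + atan2(By, cos φ₁ + Bx) = 154.63015°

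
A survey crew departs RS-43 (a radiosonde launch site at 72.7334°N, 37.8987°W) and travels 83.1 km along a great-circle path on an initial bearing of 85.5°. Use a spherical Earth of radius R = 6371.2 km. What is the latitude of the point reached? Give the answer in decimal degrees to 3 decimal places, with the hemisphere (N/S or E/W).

δ = d/R = 83.1/6371.2 = 0.013043 rad
φ₂ = arcsin(sin φ₁ cos δ + cos φ₁ sin δ cos θ)
   = arcsin(0.95493·0.99991 + 0.29682·0.01304·0.07846) = 72.77640°
λ₂ = λ₁ + atan2(sin θ sin δ cos φ₁, cos δ − sin φ₁ sin φ₂) = -35.38190°

72.776°N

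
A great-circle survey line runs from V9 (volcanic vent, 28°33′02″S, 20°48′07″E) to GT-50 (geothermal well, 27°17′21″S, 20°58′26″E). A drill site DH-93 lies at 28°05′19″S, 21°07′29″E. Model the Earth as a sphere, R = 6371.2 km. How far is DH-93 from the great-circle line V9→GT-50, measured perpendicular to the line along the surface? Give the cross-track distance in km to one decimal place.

25.3 km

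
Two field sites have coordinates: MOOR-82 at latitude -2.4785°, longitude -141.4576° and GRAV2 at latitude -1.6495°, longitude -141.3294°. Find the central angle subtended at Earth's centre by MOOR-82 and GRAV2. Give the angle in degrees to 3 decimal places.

0.839°

Δφ = 0.8290°,  Δλ = 0.1282°
a = sin²(Δφ/2) + cos φ₁ cos φ₂ sin²(Δλ/2) = 0.000054
c = 2·arcsin(√a) = 0.014641 rad = 0.8388°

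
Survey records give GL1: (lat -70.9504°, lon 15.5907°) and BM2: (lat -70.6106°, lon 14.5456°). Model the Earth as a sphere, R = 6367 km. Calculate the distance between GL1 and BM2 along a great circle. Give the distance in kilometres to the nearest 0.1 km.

Δφ = 0.3398°,  Δλ = -1.0451°
a = sin²(Δφ/2) + cos φ₁ cos φ₂ sin²(Δλ/2) = 0.000018
c = 2·arcsin(√a) = 0.008439 rad = 0.4835°
d = R·c = 6367 × 0.008439 = 53.7 km

53.7 km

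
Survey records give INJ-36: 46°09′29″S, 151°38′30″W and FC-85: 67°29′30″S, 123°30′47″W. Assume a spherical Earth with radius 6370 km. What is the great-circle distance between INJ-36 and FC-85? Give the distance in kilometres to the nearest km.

2871 km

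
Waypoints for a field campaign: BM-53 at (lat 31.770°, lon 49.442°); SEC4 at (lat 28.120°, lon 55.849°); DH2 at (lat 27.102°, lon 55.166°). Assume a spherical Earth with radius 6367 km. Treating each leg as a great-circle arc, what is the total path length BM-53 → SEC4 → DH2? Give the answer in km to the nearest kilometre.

BM-53→SEC4: c = 0.115923 rad, d = 738.08 km
SEC4→DH2: c = 0.020670 rad, d = 131.61 km
Total = 738.08 + 131.61 = 869.69 km

870 km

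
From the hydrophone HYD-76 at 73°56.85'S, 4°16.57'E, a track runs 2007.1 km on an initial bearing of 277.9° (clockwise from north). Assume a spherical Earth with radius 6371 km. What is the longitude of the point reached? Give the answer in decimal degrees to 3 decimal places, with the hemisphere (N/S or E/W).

41.012°W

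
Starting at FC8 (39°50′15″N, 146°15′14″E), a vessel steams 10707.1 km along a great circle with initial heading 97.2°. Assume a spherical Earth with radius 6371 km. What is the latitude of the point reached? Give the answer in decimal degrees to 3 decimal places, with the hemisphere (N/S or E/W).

9.547°S

FC8: φ = +39.83750°, λ = +146.25389°
δ = d/R = 10707.1/6371 = 1.680600 rad
φ₂ = arcsin(sin φ₁ cos δ + cos φ₁ sin δ cos θ)
   = arcsin(0.64061·-0.10958 + 0.76786·0.99398·-0.12533) = -9.54716°
λ₂ = λ₁ + atan2(sin θ sin δ cos φ₁, cos δ − sin φ₁ sin φ₂) = -123.49406°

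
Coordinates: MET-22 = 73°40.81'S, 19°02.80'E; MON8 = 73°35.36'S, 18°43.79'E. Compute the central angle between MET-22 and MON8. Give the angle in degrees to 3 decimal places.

0.127°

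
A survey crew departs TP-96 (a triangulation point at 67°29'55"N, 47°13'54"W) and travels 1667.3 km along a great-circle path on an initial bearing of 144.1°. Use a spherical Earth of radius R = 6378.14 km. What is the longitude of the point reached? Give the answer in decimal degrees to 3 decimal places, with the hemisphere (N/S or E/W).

32.169°W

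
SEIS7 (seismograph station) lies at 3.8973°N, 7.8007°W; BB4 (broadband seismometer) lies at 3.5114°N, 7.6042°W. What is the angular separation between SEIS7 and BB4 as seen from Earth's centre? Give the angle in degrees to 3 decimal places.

Δφ = -0.3859°,  Δλ = 0.1965°
a = sin²(Δφ/2) + cos φ₁ cos φ₂ sin²(Δλ/2) = 0.000014
c = 2·arcsin(√a) = 0.007555 rad = 0.4329°

0.433°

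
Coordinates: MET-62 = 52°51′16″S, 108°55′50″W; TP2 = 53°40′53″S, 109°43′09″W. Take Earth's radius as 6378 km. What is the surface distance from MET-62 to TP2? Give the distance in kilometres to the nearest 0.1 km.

106.0 km

MET-62: φ = -52.85444°, λ = -108.93056°
TP2: φ = -53.68139°, λ = -109.71917°
Δφ = -0.8269°,  Δλ = -0.7886°
a = sin²(Δφ/2) + cos φ₁ cos φ₂ sin²(Δλ/2) = 0.000069
c = 2·arcsin(√a) = 0.016615 rad = 0.9520°
d = R·c = 6378 × 0.016615 = 106.0 km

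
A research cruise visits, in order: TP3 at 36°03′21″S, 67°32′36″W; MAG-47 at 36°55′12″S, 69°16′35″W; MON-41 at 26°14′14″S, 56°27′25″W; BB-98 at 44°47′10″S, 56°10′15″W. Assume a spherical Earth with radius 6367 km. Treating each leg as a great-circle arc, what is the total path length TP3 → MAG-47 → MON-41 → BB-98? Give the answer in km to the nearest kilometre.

3938 km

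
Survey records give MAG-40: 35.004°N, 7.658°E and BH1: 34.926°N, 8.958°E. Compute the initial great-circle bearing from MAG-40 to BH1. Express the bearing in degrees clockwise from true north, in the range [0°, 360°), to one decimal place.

93.8°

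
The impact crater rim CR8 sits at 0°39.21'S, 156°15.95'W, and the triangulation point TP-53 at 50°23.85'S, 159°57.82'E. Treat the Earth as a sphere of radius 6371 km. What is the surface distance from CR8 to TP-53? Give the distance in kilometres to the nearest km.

CR8: φ = -0.65350°, λ = -156.26583°
TP-53: φ = -50.39750°, λ = +159.96367°
Δφ = -49.7440°,  Δλ = -43.7705°
a = sin²(Δφ/2) + cos φ₁ cos φ₂ sin²(Δλ/2) = 0.265462
c = 2·arcsin(√a) = 1.082552 rad = 62.0256°
d = R·c = 6371 × 1.082552 = 6896.9 km

6897 km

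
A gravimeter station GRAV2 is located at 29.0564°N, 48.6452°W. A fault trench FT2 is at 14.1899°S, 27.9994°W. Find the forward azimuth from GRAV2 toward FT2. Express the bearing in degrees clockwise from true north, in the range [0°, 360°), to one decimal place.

152.4°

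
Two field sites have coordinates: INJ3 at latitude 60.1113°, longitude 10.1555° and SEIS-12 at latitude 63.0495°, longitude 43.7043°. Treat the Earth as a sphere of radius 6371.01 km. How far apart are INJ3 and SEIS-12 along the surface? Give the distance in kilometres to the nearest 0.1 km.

1783.7 km

Δφ = 2.9382°,  Δλ = 33.5488°
a = sin²(Δφ/2) + cos φ₁ cos φ₂ sin²(Δλ/2) = 0.019469
c = 2·arcsin(√a) = 0.279974 rad = 16.0413°
d = R·c = 6371.01 × 0.279974 = 1783.7 km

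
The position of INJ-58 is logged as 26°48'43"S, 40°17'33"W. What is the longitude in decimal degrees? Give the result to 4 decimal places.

40.2925°W

40° + 17′/60 + 33″/3600 = 40 + 0.28333 + 0.00917 = 40.2925°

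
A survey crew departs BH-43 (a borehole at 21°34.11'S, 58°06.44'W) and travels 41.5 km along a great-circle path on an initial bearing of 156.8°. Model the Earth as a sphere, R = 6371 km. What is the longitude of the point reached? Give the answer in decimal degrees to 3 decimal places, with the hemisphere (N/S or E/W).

57.949°W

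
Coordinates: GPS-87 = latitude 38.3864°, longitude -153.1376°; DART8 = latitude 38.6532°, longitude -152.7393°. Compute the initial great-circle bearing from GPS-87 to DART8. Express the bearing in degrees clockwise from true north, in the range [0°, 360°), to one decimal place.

Δλ = 0.3983°
y = sin Δλ · cos φ₂ = 0.005429
x = cos φ₁ sin φ₂ − sin φ₁ cos φ₂ cos Δλ = 0.004668
θ = atan2(y, x) = 49.3076° → 49.3076° (mod 360°)

49.3°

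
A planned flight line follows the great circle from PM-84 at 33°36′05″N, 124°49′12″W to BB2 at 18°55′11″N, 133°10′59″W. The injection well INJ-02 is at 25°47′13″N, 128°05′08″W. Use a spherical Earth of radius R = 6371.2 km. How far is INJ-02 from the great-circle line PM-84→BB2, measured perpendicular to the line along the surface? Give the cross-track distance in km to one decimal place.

PM-84: φ = +33.60139°, λ = -124.82000°
BB2: φ = +18.91972°, λ = -133.18306°
INJ-02: φ = +25.78694°, λ = -128.08556°
δ₁₃ = central angle PM-84→INJ-02 = 0.145070 rad  (haversine)
θ₁₃ = bearing PM-84→INJ-02 = 200.782°,  θ₁₂ = bearing PM-84→BB2 = 209.033°
dₓₜ = R·arcsin(sin δ₁₃ · sin(θ₁₃ − θ₁₂)) = 6371.2·arcsin(0.14456·sin(-8.251°)) = -132.187 km
|dₓₜ| = 132.187 km

132.2 km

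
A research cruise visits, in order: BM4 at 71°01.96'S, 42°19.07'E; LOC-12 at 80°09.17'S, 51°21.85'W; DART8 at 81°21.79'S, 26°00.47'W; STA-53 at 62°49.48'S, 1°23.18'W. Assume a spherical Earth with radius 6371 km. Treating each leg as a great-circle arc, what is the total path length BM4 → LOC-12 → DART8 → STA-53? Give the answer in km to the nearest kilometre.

5080 km

BM4: φ = -71.03267°, λ = +42.31783°
LOC-12: φ = -80.15283°, λ = -51.36417°
DART8: φ = -81.36317°, λ = -26.00783°
STA-53: φ = -62.82467°, λ = -1.38633°
BM4→LOC-12: c = 0.381246 rad, d = 2428.92 km
LOC-12→DART8: c = 0.073464 rad, d = 468.04 km
DART8→STA-53: c = 0.342630 rad, d = 2182.89 km
Total = 2428.92 + 468.04 + 2182.89 = 5079.85 km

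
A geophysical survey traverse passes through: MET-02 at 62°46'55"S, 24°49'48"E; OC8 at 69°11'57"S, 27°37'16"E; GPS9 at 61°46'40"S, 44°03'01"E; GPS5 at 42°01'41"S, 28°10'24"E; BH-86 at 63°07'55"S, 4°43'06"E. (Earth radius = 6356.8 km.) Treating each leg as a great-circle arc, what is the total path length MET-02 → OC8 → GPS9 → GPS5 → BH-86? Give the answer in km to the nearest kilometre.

7055 km

MET-02: φ = -62.78194°, λ = +24.83000°
OC8: φ = -69.19917°, λ = +27.62111°
GPS9: φ = -61.77778°, λ = +44.05028°
GPS5: φ = -42.02806°, λ = +28.17333°
BH-86: φ = -63.13194°, λ = +4.71833°
MET-02→OC8: c = 0.113713 rad, d = 722.85 km
OC8→GPS9: c = 0.174772 rad, d = 1110.99 km
GPS9→GPS5: c = 0.382386 rad, d = 2430.75 km
GPS5→BH-86: c = 0.438968 rad, d = 2790.43 km
Total = 722.85 + 1110.99 + 2430.75 + 2790.43 = 7055.02 km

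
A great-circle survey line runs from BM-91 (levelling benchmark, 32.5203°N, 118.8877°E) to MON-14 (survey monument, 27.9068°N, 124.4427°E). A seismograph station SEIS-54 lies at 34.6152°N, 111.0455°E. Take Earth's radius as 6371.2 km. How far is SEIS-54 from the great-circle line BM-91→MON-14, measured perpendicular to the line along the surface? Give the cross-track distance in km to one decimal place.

291.5 km

δ₁₃ = central angle BM-91→SEIS-54 = 0.119724 rad  (haversine)
θ₁₃ = bearing BM-91→SEIS-54 = 289.920°,  θ₁₂ = bearing BM-91→MON-14 = 132.433°
dₓₜ = R·arcsin(sin δ₁₃ · sin(θ₁₃ − θ₁₂)) = 6371.2·arcsin(0.11944·sin(157.487°)) = 291.474 km
|dₓₜ| = 291.474 km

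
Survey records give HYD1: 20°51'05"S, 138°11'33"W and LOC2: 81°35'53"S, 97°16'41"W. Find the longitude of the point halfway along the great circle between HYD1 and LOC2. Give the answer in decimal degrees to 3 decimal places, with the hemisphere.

HYD1: φ = -20.85139°, λ = -138.19250°
LOC2: φ = -81.59806°, λ = -97.27806°
Bx = cos φ₂ cos Δλ = 0.110419,  By = cos φ₂ sin Δλ = 0.095696
φₘ = atan2(sin φ₁ + sin φ₂, √((cos φ₁ + Bx)² + By²)) = -52.04491°
λₘ = λ₁ + atan2(By, cos φ₁ + Bx) = -132.95984°

132.960°W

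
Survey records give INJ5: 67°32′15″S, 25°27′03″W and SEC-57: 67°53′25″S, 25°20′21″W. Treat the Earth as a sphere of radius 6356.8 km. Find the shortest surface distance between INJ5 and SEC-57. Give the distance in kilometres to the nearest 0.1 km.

INJ5: φ = -67.53750°, λ = -25.45083°
SEC-57: φ = -67.89028°, λ = -25.33917°
Δφ = -0.3528°,  Δλ = 0.1117°
a = sin²(Δφ/2) + cos φ₁ cos φ₂ sin²(Δλ/2) = 0.000010
c = 2·arcsin(√a) = 0.006201 rad = 0.3553°
d = R·c = 6356.8 × 0.006201 = 39.4 km

39.4 km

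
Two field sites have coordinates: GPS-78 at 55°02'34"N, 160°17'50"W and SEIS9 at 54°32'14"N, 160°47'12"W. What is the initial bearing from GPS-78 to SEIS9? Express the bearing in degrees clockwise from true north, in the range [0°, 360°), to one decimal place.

209.4°

GPS-78: φ = +55.04278°, λ = -160.29722°
SEIS9: φ = +54.53722°, λ = -160.78667°
Δλ = -0.4894°
y = sin Δλ · cos φ₂ = -0.004956
x = cos φ₁ sin φ₂ − sin φ₁ cos φ₂ cos Δλ = -0.008806
θ = atan2(y, x) = -150.6295° → 209.3705° (mod 360°)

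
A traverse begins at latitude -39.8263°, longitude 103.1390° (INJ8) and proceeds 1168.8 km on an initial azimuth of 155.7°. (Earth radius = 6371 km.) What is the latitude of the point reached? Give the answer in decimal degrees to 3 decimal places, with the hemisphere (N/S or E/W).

δ = d/R = 1168.8/6371 = 0.183456 rad
φ₂ = arcsin(sin φ₁ cos δ + cos φ₁ sin δ cos θ)
   = arcsin(-0.64046·0.98322 + 0.76799·0.18243·-0.91140) = -49.23601°
λ₂ = λ₁ + atan2(sin θ sin δ cos φ₁, cos δ − sin φ₁ sin φ₂) = 109.74117°

49.236°S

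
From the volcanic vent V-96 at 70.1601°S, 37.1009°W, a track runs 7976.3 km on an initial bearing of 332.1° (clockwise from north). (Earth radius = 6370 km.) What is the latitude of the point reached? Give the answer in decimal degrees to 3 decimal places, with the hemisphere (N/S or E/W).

0.563°S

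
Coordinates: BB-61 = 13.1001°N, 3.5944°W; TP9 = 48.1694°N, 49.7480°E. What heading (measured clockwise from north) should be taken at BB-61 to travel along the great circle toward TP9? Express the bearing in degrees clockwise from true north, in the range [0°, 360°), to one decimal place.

40.1°

Δλ = 53.3424°
y = sin Δλ · cos φ₂ = 0.535023
x = cos φ₁ sin φ₂ − sin φ₁ cos φ₂ cos Δλ = 0.635480
θ = atan2(y, x) = 40.0947° → 40.0947° (mod 360°)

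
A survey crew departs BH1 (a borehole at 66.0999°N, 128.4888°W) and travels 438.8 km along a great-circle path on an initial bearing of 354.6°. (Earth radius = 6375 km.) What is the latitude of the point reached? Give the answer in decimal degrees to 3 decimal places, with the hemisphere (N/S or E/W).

70.023°N

δ = d/R = 438.8/6375 = 0.068831 rad
φ₂ = arcsin(sin φ₁ cos δ + cos φ₁ sin δ cos θ)
   = arcsin(0.91425·0.99763 + 0.40514·0.06878·0.99556) = 70.02290°
λ₂ = λ₁ + atan2(sin θ sin δ cos φ₁, cos δ − sin φ₁ sin φ₂) = -129.57434°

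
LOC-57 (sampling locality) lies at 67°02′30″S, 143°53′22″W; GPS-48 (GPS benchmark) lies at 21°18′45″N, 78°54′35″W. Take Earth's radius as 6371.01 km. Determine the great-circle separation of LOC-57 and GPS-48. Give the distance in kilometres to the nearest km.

11167 km

LOC-57: φ = -67.04167°, λ = -143.88944°
GPS-48: φ = +21.31250°, λ = -78.90972°
Δφ = 88.3542°,  Δλ = 64.9797°
a = sin²(Δφ/2) + cos φ₁ cos φ₂ sin²(Δλ/2) = 0.590487
c = 2·arcsin(√a) = 1.752774 rad = 100.4265°
d = R·c = 6371.01 × 1.752774 = 11166.9 km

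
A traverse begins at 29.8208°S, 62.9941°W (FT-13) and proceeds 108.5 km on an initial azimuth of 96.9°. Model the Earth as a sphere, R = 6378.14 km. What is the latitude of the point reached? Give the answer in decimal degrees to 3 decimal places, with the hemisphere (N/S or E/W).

29.933°S

δ = d/R = 108.5/6378.14 = 0.017011 rad
φ₂ = arcsin(sin φ₁ cos δ + cos φ₁ sin δ cos θ)
   = arcsin(-0.49729·0.99986 + 0.86758·0.01701·-0.12014) = -29.93320°
λ₂ = λ₁ + atan2(sin θ sin δ cos φ₁, cos δ − sin φ₁ sin φ₂) = -61.87753°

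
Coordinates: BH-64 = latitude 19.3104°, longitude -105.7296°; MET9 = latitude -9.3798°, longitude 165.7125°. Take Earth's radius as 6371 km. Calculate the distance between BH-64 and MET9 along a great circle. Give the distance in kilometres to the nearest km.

Δφ = -28.6902°,  Δλ = -88.5579°
a = sin²(Δφ/2) + cos φ₁ cos φ₂ sin²(Δλ/2) = 0.515231
c = 2·arcsin(√a) = 1.601262 rad = 91.7456°
d = R·c = 6371 × 1.601262 = 10201.6 km

10202 km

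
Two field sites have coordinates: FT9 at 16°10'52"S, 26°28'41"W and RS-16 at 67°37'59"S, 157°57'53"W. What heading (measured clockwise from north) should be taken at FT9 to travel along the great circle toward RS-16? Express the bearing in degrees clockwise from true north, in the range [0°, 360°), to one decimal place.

FT9: φ = -16.18111°, λ = -26.47806°
RS-16: φ = -67.63306°, λ = -157.96472°
Δλ = -131.4867°
y = sin Δλ · cos φ₂ = -0.285064
x = cos φ₁ sin φ₂ − sin φ₁ cos φ₂ cos Δλ = -0.958381
θ = atan2(y, x) = -163.4353° → 196.5647° (mod 360°)

196.6°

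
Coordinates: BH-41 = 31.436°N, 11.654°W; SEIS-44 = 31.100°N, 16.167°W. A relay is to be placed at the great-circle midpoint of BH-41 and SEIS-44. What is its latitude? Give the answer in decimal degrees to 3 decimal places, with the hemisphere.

31.288°N

Bx = cos φ₂ cos Δλ = 0.853612,  By = cos φ₂ sin Δλ = -0.067376
φₘ = atan2(sin φ₁ + sin φ₂, √((cos φ₁ + Bx)² + By²)) = 31.28772°
λₘ = λ₁ + atan2(By, cos φ₁ + Bx) = -13.91452°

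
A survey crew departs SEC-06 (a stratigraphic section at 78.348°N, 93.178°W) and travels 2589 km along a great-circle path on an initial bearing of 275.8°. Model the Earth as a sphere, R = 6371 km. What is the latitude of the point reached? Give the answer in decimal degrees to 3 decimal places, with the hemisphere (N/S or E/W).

65.189°N

δ = d/R = 2589/6371 = 0.406373 rad
φ₂ = arcsin(sin φ₁ cos δ + cos φ₁ sin δ cos θ)
   = arcsin(0.97939·0.91856 + 0.20197·0.39528·0.10106) = 65.18928°
λ₂ = λ₁ + atan2(sin θ sin δ cos φ₁, cos δ − sin φ₁ sin φ₂) = -162.75935°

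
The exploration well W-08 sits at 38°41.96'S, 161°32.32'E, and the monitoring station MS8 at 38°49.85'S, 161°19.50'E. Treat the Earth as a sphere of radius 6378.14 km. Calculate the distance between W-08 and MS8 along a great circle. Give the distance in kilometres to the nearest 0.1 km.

23.6 km

W-08: φ = -38.69933°, λ = +161.53867°
MS8: φ = -38.83083°, λ = +161.32500°
Δφ = -0.1315°,  Δλ = -0.2137°
a = sin²(Δφ/2) + cos φ₁ cos φ₂ sin²(Δλ/2) = 0.000003
c = 2·arcsin(√a) = 0.003704 rad = 0.2122°
d = R·c = 6378.14 × 0.003704 = 23.6 km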